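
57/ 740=0.08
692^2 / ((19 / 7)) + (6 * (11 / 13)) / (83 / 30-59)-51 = 73492475929 / 416689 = 176372.49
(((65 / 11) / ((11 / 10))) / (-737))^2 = 422500 / 7952537329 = 0.00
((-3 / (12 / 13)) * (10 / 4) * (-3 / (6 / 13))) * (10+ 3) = 10985 / 16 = 686.56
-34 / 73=-0.47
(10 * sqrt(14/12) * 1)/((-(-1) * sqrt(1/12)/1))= 10 * sqrt(14)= 37.42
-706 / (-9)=78.44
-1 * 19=-19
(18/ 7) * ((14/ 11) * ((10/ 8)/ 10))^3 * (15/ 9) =735/ 42592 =0.02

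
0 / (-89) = 0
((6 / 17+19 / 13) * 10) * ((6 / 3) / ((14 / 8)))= 32080 / 1547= 20.74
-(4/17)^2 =-16/289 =-0.06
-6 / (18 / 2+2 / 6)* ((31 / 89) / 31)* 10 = -45 / 623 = -0.07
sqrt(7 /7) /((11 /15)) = 15 /11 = 1.36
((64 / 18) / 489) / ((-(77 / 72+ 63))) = -256 / 2255757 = -0.00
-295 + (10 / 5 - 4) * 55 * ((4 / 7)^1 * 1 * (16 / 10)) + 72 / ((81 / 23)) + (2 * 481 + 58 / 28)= 10601 / 18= 588.94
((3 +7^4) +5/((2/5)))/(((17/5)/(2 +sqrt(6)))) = 24165/17 +24165*sqrt(6)/34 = 3162.41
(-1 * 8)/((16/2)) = -1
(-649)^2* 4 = 1684804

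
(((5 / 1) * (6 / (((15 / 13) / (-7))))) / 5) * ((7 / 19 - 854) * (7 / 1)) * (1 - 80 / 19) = -1260443366 / 1805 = -698306.57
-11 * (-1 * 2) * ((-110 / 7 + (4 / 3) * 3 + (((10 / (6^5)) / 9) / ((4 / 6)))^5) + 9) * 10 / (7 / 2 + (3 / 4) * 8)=-7219445190880198717711435 / 114854809854912252346368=-62.86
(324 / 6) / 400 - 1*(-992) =992.14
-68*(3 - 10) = 476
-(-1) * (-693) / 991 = -693 / 991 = -0.70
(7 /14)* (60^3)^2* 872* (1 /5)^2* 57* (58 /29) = 92759592960000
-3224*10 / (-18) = 16120 / 9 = 1791.11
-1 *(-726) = 726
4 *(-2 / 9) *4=-32 / 9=-3.56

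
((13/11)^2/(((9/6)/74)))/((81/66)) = 50024/891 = 56.14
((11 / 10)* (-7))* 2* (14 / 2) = -539 / 5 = -107.80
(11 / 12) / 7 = 11 / 84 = 0.13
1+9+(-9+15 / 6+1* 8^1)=23 / 2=11.50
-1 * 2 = -2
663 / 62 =10.69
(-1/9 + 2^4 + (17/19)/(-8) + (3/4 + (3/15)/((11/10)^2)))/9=2763049/1489752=1.85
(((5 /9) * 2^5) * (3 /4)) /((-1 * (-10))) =4 /3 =1.33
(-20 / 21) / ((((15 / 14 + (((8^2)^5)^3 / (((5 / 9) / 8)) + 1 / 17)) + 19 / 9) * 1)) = -0.00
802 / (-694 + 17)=-802 / 677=-1.18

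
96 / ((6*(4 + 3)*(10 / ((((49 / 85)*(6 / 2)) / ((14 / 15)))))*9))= 4 / 85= 0.05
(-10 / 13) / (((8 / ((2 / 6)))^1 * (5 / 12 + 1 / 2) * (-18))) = 5 / 2574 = 0.00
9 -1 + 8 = 16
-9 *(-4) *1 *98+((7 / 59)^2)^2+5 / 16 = 684061418949 / 193877776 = 3528.31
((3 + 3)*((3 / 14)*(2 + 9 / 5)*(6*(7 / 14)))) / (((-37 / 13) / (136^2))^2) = 29659218481152 / 47915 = 618996524.70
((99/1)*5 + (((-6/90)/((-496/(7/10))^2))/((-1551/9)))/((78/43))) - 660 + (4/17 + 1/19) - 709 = -1399875339362391439/1602215856384000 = -873.71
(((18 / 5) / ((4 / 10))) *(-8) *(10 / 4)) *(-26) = 4680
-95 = -95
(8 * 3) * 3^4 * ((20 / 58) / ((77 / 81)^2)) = 127545840 / 171941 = 741.80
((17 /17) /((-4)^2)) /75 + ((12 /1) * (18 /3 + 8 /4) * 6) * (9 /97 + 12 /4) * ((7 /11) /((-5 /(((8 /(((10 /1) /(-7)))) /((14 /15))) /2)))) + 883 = 2001506267 /1280400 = 1563.19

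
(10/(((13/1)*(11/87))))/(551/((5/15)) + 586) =0.00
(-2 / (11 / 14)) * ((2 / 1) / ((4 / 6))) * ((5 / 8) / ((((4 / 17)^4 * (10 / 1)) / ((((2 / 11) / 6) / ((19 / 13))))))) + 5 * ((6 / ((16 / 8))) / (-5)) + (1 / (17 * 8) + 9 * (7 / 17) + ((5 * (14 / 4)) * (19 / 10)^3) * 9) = 1078342872429 / 1000524800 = 1077.78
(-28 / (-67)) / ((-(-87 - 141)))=7 / 3819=0.00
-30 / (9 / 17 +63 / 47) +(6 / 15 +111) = 118718 / 1245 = 95.36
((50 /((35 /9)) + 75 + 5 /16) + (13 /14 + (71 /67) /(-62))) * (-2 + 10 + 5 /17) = 2921859387 /3954608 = 738.85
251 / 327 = 0.77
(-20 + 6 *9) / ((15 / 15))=34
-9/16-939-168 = -17721/16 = -1107.56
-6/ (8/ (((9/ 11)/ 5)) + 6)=-27/ 247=-0.11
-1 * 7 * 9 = -63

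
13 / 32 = 0.41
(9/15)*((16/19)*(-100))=-960/19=-50.53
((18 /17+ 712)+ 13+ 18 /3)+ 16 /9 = 112277 /153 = 733.84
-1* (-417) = 417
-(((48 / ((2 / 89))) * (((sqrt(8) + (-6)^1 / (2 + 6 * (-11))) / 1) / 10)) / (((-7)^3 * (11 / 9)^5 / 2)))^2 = -2038517429308852689 / 1220604826753219600-5965664955909336 * sqrt(2) / 76287801672076225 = -1.78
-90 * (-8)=720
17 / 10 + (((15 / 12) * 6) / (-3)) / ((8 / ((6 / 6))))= 111 / 80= 1.39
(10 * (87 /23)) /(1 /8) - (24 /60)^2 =173908 /575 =302.45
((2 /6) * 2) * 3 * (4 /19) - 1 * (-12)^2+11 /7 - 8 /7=-19039 /133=-143.15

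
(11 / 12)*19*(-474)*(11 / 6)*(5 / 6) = -908105 / 72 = -12612.57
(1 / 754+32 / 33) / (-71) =-24161 / 1766622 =-0.01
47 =47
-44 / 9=-4.89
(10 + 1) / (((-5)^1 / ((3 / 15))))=-11 / 25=-0.44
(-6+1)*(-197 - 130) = 1635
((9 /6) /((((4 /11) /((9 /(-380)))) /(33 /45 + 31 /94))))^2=22022856801 /2041469440000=0.01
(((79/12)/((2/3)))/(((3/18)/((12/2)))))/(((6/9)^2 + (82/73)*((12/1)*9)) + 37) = 2.24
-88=-88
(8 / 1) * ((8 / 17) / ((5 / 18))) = 1152 / 85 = 13.55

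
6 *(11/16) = 33/8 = 4.12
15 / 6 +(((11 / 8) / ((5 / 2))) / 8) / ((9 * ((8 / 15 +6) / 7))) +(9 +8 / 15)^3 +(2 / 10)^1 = 1314139511 / 1512000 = 869.14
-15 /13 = -1.15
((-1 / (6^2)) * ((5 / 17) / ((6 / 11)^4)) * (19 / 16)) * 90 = -9.86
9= 9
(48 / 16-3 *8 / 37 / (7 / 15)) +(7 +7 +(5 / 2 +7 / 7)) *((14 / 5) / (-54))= 9827 / 13986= 0.70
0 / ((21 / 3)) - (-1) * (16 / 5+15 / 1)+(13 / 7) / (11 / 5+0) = 7332 / 385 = 19.04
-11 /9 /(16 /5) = -55 /144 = -0.38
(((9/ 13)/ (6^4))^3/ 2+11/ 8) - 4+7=57401809921/ 13120413696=4.38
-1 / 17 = -0.06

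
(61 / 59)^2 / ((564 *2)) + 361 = 1417494769 / 3926568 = 361.00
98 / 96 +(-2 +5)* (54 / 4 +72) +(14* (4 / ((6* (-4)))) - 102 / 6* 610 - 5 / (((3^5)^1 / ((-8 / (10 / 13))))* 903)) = -10114.81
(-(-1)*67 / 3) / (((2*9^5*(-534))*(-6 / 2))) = 67 / 567578988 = 0.00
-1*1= -1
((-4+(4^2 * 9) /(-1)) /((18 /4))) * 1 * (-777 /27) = 76664 /81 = 946.47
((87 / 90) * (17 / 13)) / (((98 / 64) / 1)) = 7888 / 9555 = 0.83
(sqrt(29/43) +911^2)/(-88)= -829921/88 - sqrt(1247)/3784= -9430.93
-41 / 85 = -0.48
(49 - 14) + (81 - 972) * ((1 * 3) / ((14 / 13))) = -34259 / 14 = -2447.07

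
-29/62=-0.47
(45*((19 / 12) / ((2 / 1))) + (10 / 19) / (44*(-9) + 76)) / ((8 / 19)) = 21659 / 256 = 84.61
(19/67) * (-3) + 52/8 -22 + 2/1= -1923/134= -14.35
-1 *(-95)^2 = -9025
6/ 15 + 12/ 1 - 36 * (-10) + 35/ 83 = 154721/ 415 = 372.82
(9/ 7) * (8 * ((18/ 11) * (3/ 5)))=3888/ 385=10.10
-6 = -6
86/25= 3.44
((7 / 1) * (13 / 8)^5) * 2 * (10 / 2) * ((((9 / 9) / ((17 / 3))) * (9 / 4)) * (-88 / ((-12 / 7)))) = 9005711715 / 557056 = 16166.62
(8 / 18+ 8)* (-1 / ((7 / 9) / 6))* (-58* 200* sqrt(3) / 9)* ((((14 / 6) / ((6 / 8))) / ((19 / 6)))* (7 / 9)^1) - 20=-20+ 5196800* sqrt(3) / 81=111104.96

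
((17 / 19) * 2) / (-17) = -0.11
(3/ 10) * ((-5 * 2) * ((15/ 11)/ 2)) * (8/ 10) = -18/ 11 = -1.64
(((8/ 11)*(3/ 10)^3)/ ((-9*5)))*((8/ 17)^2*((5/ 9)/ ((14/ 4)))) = -0.00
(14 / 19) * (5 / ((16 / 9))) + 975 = 148515 / 152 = 977.07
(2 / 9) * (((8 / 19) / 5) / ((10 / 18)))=16 / 475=0.03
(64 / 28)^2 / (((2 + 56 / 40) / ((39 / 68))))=12480 / 14161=0.88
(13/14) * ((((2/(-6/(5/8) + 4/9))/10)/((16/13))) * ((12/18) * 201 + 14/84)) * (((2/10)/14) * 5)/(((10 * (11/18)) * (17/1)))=-104949/69031424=-0.00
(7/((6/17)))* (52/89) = 3094/267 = 11.59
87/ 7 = 12.43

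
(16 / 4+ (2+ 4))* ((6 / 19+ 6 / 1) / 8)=150 / 19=7.89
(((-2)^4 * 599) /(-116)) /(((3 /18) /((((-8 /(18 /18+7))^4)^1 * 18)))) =-258768 /29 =-8923.03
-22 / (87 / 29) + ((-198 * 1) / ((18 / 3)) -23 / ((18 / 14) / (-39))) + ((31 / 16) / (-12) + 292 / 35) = 1490753 / 2240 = 665.51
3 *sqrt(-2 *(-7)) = 3 *sqrt(14) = 11.22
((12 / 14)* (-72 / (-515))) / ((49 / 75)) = 6480 / 35329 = 0.18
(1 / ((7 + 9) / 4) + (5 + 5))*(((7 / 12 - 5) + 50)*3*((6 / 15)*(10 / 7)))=22427 / 28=800.96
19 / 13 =1.46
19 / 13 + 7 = 110 / 13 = 8.46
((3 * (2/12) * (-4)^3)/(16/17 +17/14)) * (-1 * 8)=60928/513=118.77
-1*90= -90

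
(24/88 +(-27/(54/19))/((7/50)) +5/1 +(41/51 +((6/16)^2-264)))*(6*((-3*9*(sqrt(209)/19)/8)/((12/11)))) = 736581753*sqrt(209)/2315264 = 4599.32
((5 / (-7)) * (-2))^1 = 10 / 7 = 1.43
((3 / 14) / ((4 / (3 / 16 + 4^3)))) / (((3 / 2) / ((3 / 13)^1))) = 237 / 448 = 0.53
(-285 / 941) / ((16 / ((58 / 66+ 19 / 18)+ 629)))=-11867875 / 993696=-11.94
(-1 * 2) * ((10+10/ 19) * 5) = -105.26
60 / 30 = 2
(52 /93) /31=52 /2883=0.02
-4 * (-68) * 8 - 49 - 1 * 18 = 2109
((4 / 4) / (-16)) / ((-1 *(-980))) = -1 / 15680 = -0.00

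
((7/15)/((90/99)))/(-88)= -7/1200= -0.01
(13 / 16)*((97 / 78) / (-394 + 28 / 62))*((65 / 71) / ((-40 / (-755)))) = -5902741 / 133048320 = -0.04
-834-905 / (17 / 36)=-2750.47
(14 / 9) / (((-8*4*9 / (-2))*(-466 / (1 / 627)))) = -0.00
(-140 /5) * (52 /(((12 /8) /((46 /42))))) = -1063.11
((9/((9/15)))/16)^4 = 0.77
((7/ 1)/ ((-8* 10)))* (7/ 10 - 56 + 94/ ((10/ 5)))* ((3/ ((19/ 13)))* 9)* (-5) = -203931/ 3040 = -67.08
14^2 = 196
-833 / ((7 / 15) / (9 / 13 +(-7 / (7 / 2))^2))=-108885 / 13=-8375.77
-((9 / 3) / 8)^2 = -9 / 64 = -0.14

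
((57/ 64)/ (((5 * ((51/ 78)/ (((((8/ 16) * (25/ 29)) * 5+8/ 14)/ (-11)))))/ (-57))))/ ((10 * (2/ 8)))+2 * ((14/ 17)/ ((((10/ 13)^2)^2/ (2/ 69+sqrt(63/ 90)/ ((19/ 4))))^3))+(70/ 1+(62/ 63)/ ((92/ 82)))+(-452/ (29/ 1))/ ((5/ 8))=3917829292281527441 * sqrt(70)/ 144569500781250000000+33470848877532340155540437/ 703415841217031250000000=47.81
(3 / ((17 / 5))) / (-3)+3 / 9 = 2 / 51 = 0.04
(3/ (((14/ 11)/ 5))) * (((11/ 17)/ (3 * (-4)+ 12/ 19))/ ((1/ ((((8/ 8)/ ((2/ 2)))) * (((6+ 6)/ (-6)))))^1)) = 11495/ 8568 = 1.34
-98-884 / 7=-1570 / 7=-224.29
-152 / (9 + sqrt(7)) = -684 / 37 + 76 *sqrt(7) / 37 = -13.05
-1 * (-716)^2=-512656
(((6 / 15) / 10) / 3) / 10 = 0.00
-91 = -91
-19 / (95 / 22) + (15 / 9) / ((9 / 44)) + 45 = 6581 / 135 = 48.75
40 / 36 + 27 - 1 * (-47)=676 / 9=75.11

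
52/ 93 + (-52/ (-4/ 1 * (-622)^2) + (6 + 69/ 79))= 21126670099/ 2842436748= 7.43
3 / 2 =1.50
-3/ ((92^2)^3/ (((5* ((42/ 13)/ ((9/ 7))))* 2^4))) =-245/ 246331719296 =-0.00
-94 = -94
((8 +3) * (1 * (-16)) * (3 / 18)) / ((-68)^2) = -11 / 1734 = -0.01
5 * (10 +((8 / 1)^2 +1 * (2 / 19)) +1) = 7135 / 19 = 375.53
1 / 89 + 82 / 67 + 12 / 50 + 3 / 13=1.71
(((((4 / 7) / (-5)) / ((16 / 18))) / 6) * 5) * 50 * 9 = -675 / 14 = -48.21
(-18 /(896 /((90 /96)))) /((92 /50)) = -0.01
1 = 1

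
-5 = -5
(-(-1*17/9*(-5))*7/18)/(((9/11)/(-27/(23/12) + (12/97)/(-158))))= 2708484625/42828507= 63.24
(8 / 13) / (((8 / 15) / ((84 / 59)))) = 1260 / 767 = 1.64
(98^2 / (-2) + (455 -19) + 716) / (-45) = 730 / 9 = 81.11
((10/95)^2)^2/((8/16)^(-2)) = 4/130321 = 0.00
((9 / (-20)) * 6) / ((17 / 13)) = -351 / 170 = -2.06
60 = 60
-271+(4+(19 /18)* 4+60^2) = 30035 /9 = 3337.22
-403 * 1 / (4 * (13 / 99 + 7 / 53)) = -382.51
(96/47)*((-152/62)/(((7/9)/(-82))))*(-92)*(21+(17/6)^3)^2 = -25595108465872/275373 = -92947051.69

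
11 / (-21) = -11 / 21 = -0.52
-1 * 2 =-2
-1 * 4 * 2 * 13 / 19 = -104 / 19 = -5.47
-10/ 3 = -3.33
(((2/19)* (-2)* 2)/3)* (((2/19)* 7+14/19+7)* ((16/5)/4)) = -5152/5415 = -0.95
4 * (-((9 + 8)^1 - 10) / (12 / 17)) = -119 / 3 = -39.67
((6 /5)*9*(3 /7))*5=162 /7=23.14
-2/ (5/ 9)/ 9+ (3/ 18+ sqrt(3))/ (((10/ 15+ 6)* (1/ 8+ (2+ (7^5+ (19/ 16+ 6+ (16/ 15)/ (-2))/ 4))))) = -32276594/ 80691785+ 144* sqrt(3)/ 16138357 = -0.40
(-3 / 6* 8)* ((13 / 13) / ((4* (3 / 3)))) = -1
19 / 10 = 1.90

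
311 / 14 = 22.21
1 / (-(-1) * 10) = 1 / 10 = 0.10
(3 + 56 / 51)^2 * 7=305767 / 2601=117.56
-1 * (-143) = 143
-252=-252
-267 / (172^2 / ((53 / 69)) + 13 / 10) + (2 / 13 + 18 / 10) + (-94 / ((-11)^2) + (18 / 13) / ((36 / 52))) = 508962871413 / 160553349385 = 3.17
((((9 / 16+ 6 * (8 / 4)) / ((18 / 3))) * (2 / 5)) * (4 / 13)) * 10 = 67 / 26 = 2.58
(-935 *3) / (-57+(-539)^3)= 165 / 9211228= 0.00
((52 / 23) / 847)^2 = 2704 / 379509361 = 0.00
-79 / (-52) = 79 / 52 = 1.52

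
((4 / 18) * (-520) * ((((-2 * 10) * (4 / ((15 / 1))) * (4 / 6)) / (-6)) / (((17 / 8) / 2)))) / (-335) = 53248 / 276777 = 0.19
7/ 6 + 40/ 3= 14.50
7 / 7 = 1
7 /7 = 1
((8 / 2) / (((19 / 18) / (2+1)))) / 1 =216 / 19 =11.37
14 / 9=1.56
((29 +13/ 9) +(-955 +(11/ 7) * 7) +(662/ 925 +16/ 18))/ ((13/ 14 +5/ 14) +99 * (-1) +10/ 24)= 70858592/ 7560025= 9.37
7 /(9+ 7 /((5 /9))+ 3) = 35 /123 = 0.28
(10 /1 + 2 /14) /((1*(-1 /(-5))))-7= 306 /7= 43.71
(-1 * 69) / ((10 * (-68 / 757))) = 52233 / 680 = 76.81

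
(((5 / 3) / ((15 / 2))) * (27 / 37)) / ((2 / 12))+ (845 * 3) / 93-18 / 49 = 1566023 / 56203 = 27.86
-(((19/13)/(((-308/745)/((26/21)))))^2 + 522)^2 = -32033728344578307649/109385577067536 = -292851.48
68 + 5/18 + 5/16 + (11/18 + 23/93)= 310019/4464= 69.45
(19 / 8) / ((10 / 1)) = 19 / 80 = 0.24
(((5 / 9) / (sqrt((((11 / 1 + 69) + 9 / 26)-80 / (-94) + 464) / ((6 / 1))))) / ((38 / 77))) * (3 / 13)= 385 * sqrt(135689047) / 164559057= 0.03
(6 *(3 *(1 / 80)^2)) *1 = 9 / 3200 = 0.00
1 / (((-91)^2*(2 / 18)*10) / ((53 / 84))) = 159 / 2318680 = 0.00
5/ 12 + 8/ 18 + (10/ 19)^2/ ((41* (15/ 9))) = 460991/ 532836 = 0.87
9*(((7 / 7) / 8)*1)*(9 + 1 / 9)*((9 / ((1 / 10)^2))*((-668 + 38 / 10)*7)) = -42890715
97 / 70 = 1.39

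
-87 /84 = -29 /28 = -1.04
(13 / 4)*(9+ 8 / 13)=31.25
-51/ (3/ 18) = -306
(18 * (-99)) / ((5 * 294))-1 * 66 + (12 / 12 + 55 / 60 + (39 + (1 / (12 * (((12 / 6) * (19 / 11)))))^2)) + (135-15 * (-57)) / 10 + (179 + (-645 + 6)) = -19730480227 / 50944320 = -387.29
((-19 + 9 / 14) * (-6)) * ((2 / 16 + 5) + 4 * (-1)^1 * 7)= -141093 / 56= -2519.52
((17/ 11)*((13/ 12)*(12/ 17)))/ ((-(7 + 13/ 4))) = -52/ 451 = -0.12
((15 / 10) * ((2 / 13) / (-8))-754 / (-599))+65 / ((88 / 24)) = 12990529 / 685256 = 18.96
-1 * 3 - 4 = -7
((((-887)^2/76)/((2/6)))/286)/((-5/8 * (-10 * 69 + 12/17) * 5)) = 13375073/265315050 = 0.05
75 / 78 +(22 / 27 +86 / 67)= 143921 / 47034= 3.06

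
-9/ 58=-0.16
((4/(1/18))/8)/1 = 9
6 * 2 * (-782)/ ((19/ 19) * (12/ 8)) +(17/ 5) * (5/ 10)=-62543/ 10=-6254.30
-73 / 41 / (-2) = 73 / 82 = 0.89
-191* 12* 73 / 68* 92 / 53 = -3848268 / 901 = -4271.11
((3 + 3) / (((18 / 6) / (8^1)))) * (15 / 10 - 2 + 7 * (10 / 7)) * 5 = 760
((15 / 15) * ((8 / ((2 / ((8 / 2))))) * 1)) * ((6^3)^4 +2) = 34828517408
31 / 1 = 31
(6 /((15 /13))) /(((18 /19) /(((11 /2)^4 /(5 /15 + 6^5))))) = 3616327 /5598960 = 0.65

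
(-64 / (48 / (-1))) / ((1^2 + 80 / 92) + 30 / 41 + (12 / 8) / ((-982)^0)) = 7544 / 23205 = 0.33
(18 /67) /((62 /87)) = 783 /2077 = 0.38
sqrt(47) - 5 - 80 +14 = -71 +sqrt(47) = -64.14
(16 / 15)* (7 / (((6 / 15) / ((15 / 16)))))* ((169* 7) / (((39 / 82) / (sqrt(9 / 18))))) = 130585* sqrt(2) / 6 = 30779.18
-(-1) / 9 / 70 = 1 / 630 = 0.00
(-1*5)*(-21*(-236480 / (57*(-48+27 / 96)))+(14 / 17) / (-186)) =9128.95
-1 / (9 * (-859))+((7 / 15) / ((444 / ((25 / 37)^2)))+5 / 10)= 261383641 / 522131124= 0.50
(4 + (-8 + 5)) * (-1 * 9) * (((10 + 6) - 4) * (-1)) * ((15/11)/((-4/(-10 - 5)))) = 6075/11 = 552.27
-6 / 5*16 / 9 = -32 / 15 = -2.13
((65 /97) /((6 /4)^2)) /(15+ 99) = 130 /49761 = 0.00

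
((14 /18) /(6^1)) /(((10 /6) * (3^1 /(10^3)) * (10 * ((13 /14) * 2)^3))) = 24010 /59319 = 0.40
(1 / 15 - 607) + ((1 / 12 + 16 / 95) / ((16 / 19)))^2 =-606.84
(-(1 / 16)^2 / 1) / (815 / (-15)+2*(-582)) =3 / 935680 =0.00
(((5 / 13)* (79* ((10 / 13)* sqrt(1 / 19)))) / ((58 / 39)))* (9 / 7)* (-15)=-799875* sqrt(19) / 50141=-69.54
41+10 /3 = 133 /3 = 44.33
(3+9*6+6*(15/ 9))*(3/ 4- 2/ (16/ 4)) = 67/ 4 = 16.75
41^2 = 1681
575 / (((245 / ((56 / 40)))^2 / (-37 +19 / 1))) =-414 / 1225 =-0.34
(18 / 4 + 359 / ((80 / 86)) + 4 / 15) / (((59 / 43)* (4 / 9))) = 6047907 / 9440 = 640.67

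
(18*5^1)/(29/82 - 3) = -7380/217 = -34.01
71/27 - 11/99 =68/27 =2.52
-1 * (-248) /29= 248 /29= 8.55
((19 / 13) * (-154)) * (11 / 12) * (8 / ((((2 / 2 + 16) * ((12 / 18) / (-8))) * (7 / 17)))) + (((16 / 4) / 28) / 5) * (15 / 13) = 19807 / 7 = 2829.57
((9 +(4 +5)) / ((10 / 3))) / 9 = 3 / 5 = 0.60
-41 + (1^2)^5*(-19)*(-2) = -3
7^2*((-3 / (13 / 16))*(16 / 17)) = -37632 / 221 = -170.28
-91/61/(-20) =91/1220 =0.07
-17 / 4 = -4.25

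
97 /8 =12.12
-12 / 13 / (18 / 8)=-16 / 39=-0.41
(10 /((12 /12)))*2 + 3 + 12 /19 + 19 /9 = 4402 /171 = 25.74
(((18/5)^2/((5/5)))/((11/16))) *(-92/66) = -79488/3025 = -26.28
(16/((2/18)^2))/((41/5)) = 6480/41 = 158.05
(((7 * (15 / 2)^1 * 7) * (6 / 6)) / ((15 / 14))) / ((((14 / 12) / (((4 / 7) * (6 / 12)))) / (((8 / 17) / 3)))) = 224 / 17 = 13.18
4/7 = 0.57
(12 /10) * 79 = 474 /5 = 94.80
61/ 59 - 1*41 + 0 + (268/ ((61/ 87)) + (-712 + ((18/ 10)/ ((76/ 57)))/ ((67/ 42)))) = -889516307/ 2411330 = -368.89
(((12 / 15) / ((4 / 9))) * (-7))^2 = 3969 / 25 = 158.76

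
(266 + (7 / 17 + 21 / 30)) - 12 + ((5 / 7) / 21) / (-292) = 930785053 / 3648540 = 255.11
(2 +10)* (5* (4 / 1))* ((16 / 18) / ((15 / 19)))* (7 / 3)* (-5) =-85120 / 27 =-3152.59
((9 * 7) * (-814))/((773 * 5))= -51282/3865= -13.27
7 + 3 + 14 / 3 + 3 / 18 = 89 / 6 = 14.83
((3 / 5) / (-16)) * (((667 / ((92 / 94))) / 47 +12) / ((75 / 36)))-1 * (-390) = 389523 / 1000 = 389.52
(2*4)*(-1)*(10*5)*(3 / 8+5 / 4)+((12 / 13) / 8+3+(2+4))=-16663 / 26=-640.88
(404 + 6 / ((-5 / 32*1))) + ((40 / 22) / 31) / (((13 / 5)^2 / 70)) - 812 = -128452928 / 288145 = -445.79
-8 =-8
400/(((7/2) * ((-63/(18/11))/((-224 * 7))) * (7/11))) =51200/7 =7314.29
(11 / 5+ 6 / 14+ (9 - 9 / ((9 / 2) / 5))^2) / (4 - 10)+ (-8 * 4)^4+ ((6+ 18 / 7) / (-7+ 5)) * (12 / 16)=110100079 / 105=1048572.18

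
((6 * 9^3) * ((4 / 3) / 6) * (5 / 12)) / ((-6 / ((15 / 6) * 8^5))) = -5529600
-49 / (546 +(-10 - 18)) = -7 / 74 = -0.09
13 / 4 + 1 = 17 / 4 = 4.25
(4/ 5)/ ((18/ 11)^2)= 0.30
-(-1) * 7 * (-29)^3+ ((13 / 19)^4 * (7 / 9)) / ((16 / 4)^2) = -3203825860025 / 18766224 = -170722.99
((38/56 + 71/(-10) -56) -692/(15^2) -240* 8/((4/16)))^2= 59992723.53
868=868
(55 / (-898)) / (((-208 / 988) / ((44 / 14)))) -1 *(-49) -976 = -926.09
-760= -760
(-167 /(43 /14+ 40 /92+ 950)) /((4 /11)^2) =-3253327 /2456232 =-1.32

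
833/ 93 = 8.96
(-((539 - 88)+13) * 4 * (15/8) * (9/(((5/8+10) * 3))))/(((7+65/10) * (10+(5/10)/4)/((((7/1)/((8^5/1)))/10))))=-203/1321920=-0.00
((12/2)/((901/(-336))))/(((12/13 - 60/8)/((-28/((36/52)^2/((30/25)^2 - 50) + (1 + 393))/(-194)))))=16728414976/134227301664797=0.00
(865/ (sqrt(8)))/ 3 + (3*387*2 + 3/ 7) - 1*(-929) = 865*sqrt(2)/ 12 + 22760/ 7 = 3353.37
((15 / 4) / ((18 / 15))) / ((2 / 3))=75 / 16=4.69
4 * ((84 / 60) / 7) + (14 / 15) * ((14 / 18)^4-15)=-1265464 / 98415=-12.86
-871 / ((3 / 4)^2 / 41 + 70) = -43952 / 3533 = -12.44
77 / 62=1.24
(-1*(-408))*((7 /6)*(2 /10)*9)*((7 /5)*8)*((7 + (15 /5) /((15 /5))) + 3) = 2638944 /25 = 105557.76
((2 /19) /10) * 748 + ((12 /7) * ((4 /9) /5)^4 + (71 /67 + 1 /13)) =1426735373926 /158342900625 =9.01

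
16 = 16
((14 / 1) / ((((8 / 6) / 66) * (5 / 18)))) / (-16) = -6237 / 40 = -155.92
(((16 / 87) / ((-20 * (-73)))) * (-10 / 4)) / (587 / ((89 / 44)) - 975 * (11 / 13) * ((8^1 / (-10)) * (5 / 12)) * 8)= -0.00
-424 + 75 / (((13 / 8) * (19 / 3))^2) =-25824616 / 61009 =-423.29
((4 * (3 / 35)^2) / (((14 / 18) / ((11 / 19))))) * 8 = 28512 / 162925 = 0.18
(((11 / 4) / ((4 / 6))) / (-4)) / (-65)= 33 / 2080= 0.02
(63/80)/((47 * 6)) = 21/7520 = 0.00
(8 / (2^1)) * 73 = 292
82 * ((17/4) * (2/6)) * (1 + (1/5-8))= -11849/15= -789.93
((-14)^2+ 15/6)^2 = 157609/4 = 39402.25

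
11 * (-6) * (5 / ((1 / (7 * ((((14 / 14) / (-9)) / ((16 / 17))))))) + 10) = -9295 / 24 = -387.29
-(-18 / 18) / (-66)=-0.02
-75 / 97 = -0.77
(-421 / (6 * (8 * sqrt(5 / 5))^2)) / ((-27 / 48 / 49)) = 20629 / 216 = 95.50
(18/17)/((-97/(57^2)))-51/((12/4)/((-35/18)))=-71521/29682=-2.41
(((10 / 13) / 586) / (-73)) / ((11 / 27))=-135 / 3058627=-0.00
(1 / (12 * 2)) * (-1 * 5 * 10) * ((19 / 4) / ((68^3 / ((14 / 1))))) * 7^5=-7.41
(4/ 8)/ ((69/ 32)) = 0.23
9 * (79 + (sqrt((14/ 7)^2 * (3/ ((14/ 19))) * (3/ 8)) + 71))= 27 * sqrt(133)/ 14 + 1350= 1372.24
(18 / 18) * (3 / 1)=3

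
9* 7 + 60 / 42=451 / 7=64.43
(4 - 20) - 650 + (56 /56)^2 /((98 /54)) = -32607 /49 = -665.45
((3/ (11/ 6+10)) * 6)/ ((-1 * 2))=-0.76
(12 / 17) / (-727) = -12 / 12359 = -0.00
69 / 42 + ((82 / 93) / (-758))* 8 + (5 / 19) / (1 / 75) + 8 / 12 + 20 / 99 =6880730677 / 309398166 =22.24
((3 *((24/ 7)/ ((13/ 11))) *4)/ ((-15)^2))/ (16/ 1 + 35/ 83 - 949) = -7304/ 44023525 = -0.00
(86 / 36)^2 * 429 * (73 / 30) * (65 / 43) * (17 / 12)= 99201817 / 7776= 12757.44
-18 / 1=-18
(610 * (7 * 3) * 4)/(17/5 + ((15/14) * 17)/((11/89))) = 39454800/116093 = 339.86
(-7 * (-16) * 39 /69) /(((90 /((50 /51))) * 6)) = 3640 /31671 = 0.11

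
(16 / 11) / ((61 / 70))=1120 / 671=1.67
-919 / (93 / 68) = -671.96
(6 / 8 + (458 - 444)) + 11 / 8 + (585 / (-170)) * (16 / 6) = 945 / 136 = 6.95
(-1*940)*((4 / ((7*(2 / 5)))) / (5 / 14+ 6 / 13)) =-244400 / 149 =-1640.27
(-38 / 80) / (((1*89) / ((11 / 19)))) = -11 / 3560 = -0.00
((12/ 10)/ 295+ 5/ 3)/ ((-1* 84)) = -7393/ 371700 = -0.02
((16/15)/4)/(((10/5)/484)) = 968/15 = 64.53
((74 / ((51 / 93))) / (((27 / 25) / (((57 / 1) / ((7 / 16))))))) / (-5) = -3486880 / 1071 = -3255.72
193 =193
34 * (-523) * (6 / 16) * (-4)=26673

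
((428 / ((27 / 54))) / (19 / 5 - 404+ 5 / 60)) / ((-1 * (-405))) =-0.01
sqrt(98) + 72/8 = 9 + 7 * sqrt(2) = 18.90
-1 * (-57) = 57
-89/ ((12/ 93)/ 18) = -24831/ 2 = -12415.50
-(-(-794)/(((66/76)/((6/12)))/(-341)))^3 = 102283926539364296/27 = 3788293575532010.96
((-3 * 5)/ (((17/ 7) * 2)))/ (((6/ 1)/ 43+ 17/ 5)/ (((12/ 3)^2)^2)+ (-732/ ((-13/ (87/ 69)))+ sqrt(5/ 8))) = -336557858218691200/ 7737808547245762259+ 1184887954432000 * sqrt(10)/ 7737808547245762259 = -0.04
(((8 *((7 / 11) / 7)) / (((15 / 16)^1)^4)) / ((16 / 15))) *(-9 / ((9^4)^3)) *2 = -65536 / 1165021837984125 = -0.00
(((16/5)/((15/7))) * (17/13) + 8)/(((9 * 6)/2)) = 9704/26325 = 0.37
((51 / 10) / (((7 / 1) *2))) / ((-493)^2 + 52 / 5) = 17 / 11342772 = 0.00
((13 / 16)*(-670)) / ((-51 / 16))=8710 / 51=170.78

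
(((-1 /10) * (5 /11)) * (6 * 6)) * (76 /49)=-1368 /539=-2.54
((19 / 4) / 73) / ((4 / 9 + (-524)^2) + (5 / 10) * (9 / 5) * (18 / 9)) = 0.00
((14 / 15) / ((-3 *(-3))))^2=196 / 18225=0.01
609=609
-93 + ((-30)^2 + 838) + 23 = 1668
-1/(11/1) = -1/11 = -0.09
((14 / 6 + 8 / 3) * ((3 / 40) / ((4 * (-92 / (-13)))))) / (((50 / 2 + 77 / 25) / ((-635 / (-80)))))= 3175 / 847872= 0.00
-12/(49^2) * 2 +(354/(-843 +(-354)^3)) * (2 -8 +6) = -24/2401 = -0.01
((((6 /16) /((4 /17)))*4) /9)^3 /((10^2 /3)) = 4913 /460800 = 0.01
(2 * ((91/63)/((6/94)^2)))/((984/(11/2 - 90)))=-4853173/79704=-60.89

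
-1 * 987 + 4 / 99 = -97709 / 99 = -986.96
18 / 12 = 3 / 2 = 1.50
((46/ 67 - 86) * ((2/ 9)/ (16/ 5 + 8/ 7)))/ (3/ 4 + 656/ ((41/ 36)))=-200060/ 26431299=-0.01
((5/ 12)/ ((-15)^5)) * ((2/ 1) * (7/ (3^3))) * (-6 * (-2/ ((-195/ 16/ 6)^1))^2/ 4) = 7168/ 17325140625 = 0.00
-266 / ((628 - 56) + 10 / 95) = -2527 / 5435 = -0.46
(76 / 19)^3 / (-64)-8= -9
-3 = -3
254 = 254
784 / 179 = 4.38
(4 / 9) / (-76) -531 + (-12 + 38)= -86356 / 171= -505.01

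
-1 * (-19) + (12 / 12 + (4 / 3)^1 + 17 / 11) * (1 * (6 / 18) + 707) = 273497 / 99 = 2762.60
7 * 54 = 378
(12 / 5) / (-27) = -4 / 45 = -0.09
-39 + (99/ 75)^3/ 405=-9139294/ 234375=-38.99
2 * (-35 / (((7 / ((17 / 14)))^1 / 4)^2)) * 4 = -46240 / 343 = -134.81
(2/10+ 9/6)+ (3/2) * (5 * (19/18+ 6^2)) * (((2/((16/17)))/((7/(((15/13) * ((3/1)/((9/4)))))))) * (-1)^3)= -1398811/10920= -128.10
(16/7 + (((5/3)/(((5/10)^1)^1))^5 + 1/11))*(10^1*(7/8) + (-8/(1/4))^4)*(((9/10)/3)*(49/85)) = 4458441147587/59400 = 75057931.78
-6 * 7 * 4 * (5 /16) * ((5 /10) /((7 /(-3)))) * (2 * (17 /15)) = 51 /2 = 25.50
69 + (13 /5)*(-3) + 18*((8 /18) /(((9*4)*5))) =2756 /45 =61.24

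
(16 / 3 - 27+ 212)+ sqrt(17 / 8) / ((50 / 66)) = 33 * sqrt(34) / 100+ 571 / 3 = 192.26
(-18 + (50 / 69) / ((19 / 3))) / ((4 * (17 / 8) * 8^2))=-977 / 29716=-0.03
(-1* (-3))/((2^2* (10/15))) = 9/8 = 1.12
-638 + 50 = -588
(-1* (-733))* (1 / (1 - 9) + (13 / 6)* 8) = 12613.71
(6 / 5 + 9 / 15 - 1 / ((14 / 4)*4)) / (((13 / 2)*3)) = 121 / 1365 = 0.09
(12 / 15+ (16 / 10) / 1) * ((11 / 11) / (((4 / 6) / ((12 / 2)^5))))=139968 / 5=27993.60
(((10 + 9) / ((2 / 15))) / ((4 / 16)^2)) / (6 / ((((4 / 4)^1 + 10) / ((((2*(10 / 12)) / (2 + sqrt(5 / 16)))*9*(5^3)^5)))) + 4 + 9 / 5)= 6888427734375000000*sqrt(5) / 3017485142034521484381003899 + 55107421877360153400 / 3017485142034521484381003899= 0.00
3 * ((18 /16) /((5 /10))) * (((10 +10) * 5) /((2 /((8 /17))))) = 2700 /17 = 158.82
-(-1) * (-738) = -738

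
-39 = -39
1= 1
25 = 25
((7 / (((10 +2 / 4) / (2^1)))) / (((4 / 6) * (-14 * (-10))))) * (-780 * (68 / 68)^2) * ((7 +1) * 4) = -2496 / 7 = -356.57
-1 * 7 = -7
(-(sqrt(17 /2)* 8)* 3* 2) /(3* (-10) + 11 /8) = 192* sqrt(34) /229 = 4.89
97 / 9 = 10.78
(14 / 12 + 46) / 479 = 283 / 2874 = 0.10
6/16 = 3/8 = 0.38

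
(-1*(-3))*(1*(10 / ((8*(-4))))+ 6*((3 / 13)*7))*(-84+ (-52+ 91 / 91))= -790155 / 208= -3798.82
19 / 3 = 6.33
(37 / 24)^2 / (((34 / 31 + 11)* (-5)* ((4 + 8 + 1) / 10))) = -42439 / 1404000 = -0.03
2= 2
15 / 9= 1.67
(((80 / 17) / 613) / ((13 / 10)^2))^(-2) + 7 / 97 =48463.29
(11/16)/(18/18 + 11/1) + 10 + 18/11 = 24697/2112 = 11.69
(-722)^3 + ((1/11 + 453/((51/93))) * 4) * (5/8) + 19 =-70380248198/187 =-376364963.63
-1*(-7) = 7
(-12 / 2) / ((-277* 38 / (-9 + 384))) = 1125 / 5263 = 0.21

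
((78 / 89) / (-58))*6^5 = -303264 / 2581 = -117.50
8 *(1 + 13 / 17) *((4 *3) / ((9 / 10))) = 3200 / 17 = 188.24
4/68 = 0.06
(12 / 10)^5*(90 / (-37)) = -139968 / 23125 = -6.05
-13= -13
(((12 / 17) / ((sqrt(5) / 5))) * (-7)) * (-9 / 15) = 252 * sqrt(5) / 85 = 6.63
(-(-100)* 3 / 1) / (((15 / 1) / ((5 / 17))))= 100 / 17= 5.88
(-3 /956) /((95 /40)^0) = -3 /956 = -0.00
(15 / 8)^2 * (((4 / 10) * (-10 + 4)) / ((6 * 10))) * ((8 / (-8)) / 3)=0.05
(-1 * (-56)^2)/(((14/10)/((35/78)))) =-39200/39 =-1005.13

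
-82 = -82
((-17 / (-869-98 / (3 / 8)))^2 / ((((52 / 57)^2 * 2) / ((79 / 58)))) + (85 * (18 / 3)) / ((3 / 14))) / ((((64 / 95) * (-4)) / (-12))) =2446482462538509435 / 230834240638976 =10598.44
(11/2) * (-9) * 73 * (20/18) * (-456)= 1830840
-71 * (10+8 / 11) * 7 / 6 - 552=-47539 / 33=-1440.58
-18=-18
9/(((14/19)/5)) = 855/14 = 61.07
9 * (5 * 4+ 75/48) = 3105/16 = 194.06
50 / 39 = 1.28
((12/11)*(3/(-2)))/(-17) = 18/187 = 0.10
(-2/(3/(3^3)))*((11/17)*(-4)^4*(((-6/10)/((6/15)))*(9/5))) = 684288/85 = 8050.45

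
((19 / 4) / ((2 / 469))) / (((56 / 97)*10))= 123481 / 640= 192.94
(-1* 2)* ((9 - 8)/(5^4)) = -2/625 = -0.00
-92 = -92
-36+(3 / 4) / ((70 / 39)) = -9963 / 280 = -35.58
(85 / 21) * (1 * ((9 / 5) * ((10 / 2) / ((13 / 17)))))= 4335 / 91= 47.64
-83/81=-1.02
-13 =-13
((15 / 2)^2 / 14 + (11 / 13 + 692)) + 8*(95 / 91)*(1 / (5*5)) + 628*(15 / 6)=2267.20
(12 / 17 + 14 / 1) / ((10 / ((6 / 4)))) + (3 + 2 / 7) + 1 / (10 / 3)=3446 / 595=5.79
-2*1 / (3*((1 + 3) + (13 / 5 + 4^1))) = -0.06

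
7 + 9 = 16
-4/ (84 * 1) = -0.05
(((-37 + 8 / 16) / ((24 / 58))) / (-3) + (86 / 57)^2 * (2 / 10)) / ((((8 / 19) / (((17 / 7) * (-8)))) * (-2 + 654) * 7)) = -21988667 / 72841440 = -0.30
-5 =-5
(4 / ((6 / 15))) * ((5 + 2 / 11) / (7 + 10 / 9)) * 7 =44.72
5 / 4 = 1.25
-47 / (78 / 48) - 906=-12154 / 13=-934.92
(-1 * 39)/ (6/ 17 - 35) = 663/ 589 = 1.13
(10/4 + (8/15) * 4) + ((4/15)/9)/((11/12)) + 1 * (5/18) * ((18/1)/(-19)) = 82811/18810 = 4.40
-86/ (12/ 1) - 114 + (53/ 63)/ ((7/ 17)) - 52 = -150931/ 882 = -171.12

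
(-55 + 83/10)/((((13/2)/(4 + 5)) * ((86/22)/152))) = -7027416/2795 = -2514.28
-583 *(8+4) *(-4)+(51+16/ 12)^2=276505/ 9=30722.78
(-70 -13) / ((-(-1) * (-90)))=83 / 90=0.92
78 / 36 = 13 / 6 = 2.17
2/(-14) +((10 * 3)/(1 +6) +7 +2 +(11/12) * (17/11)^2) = 14167/924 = 15.33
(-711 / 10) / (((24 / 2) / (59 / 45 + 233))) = -104122 / 75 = -1388.29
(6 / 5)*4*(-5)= -24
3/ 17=0.18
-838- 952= -1790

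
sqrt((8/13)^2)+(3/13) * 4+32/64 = 53/26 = 2.04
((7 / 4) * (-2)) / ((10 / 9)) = -63 / 20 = -3.15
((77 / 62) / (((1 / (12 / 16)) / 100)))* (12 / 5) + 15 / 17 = 118275 / 527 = 224.43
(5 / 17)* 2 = 10 / 17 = 0.59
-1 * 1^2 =-1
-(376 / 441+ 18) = -8314 / 441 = -18.85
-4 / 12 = -1 / 3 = -0.33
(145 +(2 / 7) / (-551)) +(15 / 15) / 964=539133389 / 3718148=145.00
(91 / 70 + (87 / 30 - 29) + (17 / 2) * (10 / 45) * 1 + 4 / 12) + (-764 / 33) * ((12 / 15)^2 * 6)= -275912 / 2475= -111.48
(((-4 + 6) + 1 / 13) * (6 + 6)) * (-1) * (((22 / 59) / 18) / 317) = -396 / 243139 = -0.00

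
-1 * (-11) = 11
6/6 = 1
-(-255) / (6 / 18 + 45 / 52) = 2340 / 11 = 212.73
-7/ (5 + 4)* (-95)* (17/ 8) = 11305/ 72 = 157.01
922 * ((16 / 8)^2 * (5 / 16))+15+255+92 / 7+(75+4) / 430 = 2160919 / 1505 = 1435.83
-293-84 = -377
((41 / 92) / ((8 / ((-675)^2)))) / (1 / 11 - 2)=-68495625 / 5152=-13294.96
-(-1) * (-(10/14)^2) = -25/49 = -0.51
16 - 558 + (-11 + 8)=-545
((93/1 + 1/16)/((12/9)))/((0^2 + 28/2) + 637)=1489/13888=0.11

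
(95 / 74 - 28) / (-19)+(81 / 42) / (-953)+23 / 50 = 437103049 / 234485650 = 1.86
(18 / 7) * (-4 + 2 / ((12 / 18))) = -18 / 7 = -2.57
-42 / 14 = -3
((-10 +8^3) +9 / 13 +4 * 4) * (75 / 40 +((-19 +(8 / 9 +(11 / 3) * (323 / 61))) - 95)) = -2719296811 / 57096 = -47626.75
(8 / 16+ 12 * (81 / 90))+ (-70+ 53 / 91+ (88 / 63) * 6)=-135781 / 2730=-49.74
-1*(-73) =73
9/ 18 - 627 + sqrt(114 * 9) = -1253/ 2 + 3 * sqrt(114) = -594.47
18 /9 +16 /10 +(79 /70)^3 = 1727839 /343000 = 5.04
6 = 6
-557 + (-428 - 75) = -1060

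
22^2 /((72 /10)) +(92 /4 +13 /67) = 54521 /603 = 90.42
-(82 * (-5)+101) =309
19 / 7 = 2.71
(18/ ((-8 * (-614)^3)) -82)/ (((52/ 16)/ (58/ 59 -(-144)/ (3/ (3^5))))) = -26126731682987491/ 88770871124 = -294316.50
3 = 3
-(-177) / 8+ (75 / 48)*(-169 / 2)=-3517 / 32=-109.91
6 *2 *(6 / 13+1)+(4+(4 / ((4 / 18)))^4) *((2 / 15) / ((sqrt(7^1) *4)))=228 / 13+10498 *sqrt(7) / 21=1340.16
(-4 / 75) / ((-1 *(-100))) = -1 / 1875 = -0.00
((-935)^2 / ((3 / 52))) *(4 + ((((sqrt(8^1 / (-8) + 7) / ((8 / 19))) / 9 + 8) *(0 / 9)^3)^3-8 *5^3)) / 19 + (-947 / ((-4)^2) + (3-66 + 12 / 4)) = -241481962633 / 304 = -794348561.29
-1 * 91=-91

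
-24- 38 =-62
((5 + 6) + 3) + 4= 18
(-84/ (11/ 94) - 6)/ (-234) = 1327/ 429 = 3.09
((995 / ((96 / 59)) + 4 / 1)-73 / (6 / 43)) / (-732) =-985 / 7808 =-0.13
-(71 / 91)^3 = -357911 / 753571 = -0.47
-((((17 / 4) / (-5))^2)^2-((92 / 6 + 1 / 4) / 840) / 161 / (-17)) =-847164503 / 1622880000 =-0.52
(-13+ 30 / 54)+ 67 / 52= -5221 / 468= -11.16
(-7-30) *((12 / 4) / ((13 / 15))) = -1665 / 13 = -128.08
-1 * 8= -8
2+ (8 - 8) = 2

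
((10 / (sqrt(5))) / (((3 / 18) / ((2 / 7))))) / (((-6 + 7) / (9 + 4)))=312*sqrt(5) / 7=99.66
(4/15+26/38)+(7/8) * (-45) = -87607/2280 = -38.42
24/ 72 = 1/ 3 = 0.33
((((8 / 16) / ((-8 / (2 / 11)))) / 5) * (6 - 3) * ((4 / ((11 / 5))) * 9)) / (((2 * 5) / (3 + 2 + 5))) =-27 / 242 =-0.11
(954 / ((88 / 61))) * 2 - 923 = 8791 / 22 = 399.59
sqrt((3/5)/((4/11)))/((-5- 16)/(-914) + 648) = 0.00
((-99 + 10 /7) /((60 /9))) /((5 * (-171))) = 683 /39900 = 0.02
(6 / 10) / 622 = 3 / 3110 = 0.00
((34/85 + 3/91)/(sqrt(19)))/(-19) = -197* sqrt(19)/164255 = -0.01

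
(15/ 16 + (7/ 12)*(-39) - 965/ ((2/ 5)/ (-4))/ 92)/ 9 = 3397/ 368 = 9.23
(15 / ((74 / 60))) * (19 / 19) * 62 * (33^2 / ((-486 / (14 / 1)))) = -2625700 / 111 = -23654.95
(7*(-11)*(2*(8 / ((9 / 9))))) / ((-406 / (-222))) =-19536 / 29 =-673.66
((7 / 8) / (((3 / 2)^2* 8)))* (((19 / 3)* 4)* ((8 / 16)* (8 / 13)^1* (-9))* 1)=-133 / 39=-3.41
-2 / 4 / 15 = -1 / 30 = -0.03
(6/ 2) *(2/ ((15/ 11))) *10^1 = 44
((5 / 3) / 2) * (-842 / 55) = -421 / 33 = -12.76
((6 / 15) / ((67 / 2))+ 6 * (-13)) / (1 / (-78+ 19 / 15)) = 30071026 / 5025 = 5984.28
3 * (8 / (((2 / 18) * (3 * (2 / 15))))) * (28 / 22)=7560 / 11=687.27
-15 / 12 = -5 / 4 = -1.25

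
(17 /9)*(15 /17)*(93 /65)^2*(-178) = -513174 /845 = -607.31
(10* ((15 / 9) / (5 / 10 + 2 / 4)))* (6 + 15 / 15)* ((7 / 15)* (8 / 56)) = 70 / 9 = 7.78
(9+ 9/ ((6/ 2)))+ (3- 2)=13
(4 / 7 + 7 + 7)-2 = 12.57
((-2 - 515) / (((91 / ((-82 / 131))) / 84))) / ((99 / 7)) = 107912 / 5109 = 21.12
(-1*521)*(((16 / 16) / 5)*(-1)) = 521 / 5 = 104.20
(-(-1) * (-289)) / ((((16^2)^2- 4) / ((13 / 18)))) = -3757 / 1179576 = -0.00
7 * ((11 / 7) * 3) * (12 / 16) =99 / 4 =24.75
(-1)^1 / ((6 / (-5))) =5 / 6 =0.83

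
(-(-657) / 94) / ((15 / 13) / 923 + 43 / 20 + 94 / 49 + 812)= 3862838070 / 451020410791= 0.01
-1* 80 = -80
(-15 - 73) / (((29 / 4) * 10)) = -176 / 145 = -1.21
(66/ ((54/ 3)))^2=121/ 9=13.44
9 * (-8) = -72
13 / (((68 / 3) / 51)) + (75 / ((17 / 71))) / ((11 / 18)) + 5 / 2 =407149 / 748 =544.32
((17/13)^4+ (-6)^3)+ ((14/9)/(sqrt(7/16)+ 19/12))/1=-2705093333/12766767-28 * sqrt(7)/149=-212.38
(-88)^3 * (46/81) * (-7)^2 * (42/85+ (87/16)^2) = -1308266269772/2295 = -570050662.21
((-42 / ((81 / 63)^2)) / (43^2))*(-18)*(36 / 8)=2058 / 1849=1.11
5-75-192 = -262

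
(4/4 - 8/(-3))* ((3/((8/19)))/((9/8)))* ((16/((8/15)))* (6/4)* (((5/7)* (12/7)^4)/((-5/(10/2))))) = -6446.46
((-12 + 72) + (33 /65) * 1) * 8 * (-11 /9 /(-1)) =591.63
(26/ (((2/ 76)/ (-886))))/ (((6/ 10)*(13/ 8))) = -2693440/ 3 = -897813.33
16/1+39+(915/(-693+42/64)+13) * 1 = 98484/1477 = 66.68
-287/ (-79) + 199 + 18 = 17430/ 79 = 220.63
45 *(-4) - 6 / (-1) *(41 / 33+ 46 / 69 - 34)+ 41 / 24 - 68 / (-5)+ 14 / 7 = -468913 / 1320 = -355.24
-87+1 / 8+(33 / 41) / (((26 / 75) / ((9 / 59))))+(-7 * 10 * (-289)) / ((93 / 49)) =247355450975 / 23396568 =10572.30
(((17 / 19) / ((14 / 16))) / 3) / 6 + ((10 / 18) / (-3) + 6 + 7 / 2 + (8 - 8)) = 67307 / 7182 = 9.37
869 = 869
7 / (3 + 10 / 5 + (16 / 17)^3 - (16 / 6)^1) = 103173 / 46679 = 2.21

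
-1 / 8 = -0.12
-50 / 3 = -16.67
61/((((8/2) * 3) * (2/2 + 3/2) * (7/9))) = 183/70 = 2.61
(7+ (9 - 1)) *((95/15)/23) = 95/23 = 4.13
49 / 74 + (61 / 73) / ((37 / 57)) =10531 / 5402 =1.95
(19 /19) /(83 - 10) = 1 /73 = 0.01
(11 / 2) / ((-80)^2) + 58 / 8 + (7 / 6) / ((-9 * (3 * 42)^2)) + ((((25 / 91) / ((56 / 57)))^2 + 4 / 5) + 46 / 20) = 118462842274073 / 11358935078400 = 10.43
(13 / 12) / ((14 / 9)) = 39 / 56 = 0.70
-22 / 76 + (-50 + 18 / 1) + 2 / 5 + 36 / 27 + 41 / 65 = -221747 / 7410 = -29.93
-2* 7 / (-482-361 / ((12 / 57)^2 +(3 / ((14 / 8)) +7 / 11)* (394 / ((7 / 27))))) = 9731486548 / 335111422743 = 0.03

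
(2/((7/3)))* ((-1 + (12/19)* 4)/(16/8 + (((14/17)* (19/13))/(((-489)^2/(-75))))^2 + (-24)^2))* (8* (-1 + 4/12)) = -143977774068148176/11926882981081769183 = -0.01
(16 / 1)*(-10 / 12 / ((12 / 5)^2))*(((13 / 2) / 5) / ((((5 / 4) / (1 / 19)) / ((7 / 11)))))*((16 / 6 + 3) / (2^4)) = -0.03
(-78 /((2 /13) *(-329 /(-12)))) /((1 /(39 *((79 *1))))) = -56975.09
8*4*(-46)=-1472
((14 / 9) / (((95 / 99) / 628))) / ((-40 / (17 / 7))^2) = 499103 / 133000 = 3.75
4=4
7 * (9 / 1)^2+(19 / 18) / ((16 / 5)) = 163391 / 288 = 567.33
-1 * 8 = -8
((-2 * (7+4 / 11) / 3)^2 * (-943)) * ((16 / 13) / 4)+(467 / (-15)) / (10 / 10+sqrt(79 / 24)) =-274444552 / 39325 -934 * sqrt(474) / 825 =-7003.53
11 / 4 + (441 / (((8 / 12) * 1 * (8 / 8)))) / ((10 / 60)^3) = 571547 / 4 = 142886.75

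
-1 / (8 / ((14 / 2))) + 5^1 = 33 / 8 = 4.12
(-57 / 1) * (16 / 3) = -304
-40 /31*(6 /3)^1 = -80 /31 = -2.58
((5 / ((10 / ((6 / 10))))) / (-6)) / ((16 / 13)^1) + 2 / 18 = 203 / 2880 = 0.07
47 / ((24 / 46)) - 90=1 / 12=0.08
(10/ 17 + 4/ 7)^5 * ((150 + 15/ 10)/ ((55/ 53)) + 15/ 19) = 7676791375425264/ 24937395745955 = 307.84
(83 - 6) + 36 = 113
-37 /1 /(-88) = 37 /88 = 0.42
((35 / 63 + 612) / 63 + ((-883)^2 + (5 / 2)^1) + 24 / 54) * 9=884181691 / 126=7017315.01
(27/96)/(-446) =-9/14272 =-0.00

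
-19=-19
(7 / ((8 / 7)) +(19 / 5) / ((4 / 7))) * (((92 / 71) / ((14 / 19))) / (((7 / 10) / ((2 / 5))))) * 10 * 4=255208 / 497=513.50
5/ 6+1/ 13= 0.91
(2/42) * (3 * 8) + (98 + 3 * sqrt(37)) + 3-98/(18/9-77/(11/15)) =3 * sqrt(37) + 74331/721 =121.34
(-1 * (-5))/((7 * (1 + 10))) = 5/77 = 0.06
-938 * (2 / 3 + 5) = -15946 / 3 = -5315.33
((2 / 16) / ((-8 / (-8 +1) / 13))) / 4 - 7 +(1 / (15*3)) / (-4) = -76609 / 11520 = -6.65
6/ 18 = 1/ 3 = 0.33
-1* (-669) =669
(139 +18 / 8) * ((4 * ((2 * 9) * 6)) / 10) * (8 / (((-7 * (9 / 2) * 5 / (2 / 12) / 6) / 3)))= -32544 / 35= -929.83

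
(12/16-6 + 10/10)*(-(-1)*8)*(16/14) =-272/7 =-38.86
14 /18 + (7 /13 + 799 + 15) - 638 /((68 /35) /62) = -38873791 /1989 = -19544.39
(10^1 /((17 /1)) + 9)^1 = 163 /17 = 9.59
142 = 142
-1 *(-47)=47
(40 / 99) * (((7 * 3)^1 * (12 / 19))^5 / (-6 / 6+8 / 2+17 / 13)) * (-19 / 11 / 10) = -104851708416 / 15768841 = -6649.30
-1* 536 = -536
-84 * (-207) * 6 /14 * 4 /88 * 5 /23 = 810 /11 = 73.64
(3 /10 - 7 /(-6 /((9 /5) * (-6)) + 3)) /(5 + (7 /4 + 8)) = -267 /2360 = -0.11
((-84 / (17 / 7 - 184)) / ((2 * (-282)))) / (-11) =49 / 657107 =0.00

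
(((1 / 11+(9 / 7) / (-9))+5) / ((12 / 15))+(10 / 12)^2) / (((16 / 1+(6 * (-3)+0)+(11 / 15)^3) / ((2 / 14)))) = -0.61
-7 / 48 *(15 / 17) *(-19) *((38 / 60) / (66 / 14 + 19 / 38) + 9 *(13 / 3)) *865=2464148855 / 29784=82733.98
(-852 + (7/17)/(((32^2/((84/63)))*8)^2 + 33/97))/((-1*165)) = 53035011623021/10270864927125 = 5.16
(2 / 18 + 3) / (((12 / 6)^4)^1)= 7 / 36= 0.19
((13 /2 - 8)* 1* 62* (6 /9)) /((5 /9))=-111.60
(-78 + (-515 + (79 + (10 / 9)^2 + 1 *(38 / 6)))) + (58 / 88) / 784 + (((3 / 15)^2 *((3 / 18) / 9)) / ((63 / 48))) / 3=-106129315601 / 209563200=-506.43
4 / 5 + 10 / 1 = 54 / 5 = 10.80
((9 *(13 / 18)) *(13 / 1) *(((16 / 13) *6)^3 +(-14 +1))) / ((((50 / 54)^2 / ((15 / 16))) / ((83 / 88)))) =6216549687 / 183040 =33962.79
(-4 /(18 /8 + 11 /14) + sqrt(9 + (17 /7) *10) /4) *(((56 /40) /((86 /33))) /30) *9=-19404 /91375 + 99 *sqrt(1631) /17200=0.02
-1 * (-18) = 18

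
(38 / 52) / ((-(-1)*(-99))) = -19 / 2574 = -0.01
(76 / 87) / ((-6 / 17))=-646 / 261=-2.48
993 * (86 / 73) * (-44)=-3757512 / 73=-51472.77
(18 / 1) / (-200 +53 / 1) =-6 / 49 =-0.12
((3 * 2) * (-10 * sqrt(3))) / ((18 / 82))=-820 * sqrt(3) / 3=-473.43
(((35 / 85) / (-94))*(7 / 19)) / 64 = -49 / 1943168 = -0.00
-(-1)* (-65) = -65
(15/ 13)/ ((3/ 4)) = 20/ 13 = 1.54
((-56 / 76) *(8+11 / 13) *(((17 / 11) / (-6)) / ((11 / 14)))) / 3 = 191590 / 268983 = 0.71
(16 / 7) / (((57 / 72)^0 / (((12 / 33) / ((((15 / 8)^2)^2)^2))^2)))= 72057594037927936 / 5563441877288818359375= 0.00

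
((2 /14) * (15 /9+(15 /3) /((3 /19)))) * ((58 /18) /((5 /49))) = 4060 /27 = 150.37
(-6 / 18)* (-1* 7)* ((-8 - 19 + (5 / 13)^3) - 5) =-163751 / 2197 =-74.53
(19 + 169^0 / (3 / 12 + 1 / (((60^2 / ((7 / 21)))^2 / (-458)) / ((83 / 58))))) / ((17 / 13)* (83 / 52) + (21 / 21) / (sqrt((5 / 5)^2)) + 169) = 13147766594092 / 98371935736683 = 0.13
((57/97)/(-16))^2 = 3249/2408704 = 0.00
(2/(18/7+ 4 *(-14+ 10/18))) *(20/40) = -63/3226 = -0.02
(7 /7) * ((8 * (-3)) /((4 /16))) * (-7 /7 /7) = 96 /7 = 13.71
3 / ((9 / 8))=8 / 3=2.67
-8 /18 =-4 /9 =-0.44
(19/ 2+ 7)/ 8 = 2.06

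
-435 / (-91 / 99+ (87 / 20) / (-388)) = 467.54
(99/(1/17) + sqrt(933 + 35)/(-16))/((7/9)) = 15147/7-99 * sqrt(2)/56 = 2161.36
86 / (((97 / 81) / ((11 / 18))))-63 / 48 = 66075 / 1552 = 42.57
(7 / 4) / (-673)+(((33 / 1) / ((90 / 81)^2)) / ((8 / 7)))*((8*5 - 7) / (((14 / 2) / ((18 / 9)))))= 59363957 / 269200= 220.52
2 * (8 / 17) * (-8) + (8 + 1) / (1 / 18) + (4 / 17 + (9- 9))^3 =758978 / 4913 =154.48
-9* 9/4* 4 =-81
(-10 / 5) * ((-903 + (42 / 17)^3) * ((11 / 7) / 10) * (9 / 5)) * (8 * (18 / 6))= 1480706568 / 122825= 12055.42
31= 31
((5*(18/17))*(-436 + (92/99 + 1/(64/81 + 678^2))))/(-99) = 8018814988385/344660853042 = 23.27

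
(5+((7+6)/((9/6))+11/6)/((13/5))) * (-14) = -1645/13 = -126.54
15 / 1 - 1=14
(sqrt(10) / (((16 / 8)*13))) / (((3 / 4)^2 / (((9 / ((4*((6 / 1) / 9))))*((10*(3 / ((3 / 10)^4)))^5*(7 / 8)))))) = 8750000000000000000000000*sqrt(10) / 62178597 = 445007299319946366.03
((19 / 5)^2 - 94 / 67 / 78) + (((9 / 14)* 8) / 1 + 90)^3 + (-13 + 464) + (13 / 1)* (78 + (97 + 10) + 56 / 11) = 212996804641814 / 246471225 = 864185.28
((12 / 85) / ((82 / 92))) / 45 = 184 / 52275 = 0.00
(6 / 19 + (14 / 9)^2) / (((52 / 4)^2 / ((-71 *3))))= -298910 / 86697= -3.45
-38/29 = -1.31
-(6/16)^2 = -9/64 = -0.14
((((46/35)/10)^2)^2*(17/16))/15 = 4757297/225093750000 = 0.00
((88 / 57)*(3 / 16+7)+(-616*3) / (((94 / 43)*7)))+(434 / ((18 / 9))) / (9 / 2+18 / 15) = -20191 / 282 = -71.60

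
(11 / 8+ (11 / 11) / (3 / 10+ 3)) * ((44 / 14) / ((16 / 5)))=2215 / 1344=1.65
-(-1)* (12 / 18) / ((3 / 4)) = 8 / 9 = 0.89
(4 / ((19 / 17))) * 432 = 29376 / 19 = 1546.11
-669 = -669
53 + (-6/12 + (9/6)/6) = 211/4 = 52.75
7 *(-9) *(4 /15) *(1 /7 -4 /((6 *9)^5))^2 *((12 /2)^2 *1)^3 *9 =-52708123387920004 /366112362105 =-143967.07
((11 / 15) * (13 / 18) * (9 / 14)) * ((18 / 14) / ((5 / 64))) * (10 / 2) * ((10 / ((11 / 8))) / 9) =3328 / 147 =22.64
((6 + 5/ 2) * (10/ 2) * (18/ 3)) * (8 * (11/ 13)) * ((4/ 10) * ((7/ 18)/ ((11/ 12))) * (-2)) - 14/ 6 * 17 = -24395/ 39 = -625.51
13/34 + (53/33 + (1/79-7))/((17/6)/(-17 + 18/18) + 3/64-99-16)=280247289/653114330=0.43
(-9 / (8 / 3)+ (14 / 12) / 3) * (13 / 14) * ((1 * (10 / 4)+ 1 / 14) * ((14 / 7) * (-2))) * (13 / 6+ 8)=170495 / 588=289.96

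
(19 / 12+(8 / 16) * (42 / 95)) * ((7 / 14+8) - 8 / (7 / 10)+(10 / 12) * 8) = 322949 / 47880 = 6.74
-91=-91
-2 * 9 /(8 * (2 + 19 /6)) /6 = -9 /124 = -0.07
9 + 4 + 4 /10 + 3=82 /5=16.40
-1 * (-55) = 55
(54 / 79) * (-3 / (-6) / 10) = 27 / 790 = 0.03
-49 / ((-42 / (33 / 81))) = 77 / 162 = 0.48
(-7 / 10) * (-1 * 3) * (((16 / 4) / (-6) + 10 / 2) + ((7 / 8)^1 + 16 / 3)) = 1771 / 80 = 22.14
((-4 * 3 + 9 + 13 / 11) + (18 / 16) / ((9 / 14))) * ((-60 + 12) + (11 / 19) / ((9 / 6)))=1357 / 418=3.25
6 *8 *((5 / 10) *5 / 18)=20 / 3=6.67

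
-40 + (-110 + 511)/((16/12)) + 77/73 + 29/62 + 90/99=26205521/99572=263.18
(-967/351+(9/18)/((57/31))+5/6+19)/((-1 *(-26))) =115709/173394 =0.67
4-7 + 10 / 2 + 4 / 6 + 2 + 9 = 41 / 3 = 13.67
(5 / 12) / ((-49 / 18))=-15 / 98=-0.15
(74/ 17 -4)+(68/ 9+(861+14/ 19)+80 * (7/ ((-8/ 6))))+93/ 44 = 57783587/ 127908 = 451.76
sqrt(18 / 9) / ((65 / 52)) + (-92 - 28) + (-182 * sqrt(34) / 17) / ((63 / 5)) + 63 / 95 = -11337 / 95 - 130 * sqrt(34) / 153 + 4 * sqrt(2) / 5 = -123.16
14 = 14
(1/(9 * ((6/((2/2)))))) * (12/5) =2/45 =0.04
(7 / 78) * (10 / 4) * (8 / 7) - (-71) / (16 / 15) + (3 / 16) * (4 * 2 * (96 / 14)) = 336793 / 4368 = 77.10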